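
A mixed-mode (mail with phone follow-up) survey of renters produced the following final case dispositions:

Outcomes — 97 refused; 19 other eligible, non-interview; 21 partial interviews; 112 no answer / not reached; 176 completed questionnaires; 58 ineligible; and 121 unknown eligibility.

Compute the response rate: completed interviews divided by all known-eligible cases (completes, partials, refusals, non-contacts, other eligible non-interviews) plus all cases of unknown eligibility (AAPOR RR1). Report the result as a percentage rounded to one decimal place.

32.2%

Top = 176
Denominator = 176 + 21 + 97 + 112 + 19 + 121 = 546
RR1 = 176 / 546 = 0.3223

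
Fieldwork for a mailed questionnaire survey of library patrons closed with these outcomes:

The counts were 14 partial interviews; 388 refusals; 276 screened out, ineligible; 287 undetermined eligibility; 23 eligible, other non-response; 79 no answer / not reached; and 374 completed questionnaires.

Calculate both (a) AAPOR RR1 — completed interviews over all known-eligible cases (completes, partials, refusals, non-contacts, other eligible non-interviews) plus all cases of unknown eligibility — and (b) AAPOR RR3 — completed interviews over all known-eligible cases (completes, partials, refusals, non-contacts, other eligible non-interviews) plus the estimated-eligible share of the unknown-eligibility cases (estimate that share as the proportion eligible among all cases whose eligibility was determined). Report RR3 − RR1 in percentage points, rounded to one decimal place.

Num: 374
Base: 374 + 14 + 388 + 79 + 23 + 287 = 1165
RR1 = 374 / 1165 = 0.3210
Known eligible: 374 + 14 + 388 + 79 + 23 = 878
e = 878 / (878 + 276) = 878 / 1154 = 0.7608
Eligible share of unknowns: 0.7608 × 287 = 218.35
Base: 878 + 218.35 = 1096.35
RR3 = 374 / 1096.35 = 0.3411
Difference = 34.11 − 32.10 = 2.01 percentage points

2.0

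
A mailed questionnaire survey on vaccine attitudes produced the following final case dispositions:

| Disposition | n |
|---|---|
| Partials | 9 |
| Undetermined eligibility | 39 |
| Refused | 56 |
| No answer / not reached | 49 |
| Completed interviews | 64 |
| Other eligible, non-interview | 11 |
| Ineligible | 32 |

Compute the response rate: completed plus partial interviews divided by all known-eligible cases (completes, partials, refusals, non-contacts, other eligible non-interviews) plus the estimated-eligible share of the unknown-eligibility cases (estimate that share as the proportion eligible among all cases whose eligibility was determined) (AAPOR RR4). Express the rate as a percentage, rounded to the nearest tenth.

32.8%

Top: 64 + 9 = 73
Known eligible: 64 + 9 + 56 + 49 + 11 = 189
e = 189 / (189 + 32) = 189 / 221 = 0.8552
Estimated eligible among unknowns: 0.8552 × 39 = 33.35
Denominator: 189 + 33.35 = 222.35
RR4 = 73 / 222.35 = 0.3283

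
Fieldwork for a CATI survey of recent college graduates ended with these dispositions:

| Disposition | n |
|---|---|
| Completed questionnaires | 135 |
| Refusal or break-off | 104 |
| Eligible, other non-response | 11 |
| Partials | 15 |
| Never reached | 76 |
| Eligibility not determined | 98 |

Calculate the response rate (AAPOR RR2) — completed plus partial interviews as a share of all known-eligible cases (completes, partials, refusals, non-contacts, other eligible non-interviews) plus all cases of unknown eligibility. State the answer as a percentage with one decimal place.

34.2%

Top → 135 + 15 = 150
Denominator → 135 + 15 + 104 + 76 + 11 + 98 = 439
RR2 = 150 / 439 = 0.3417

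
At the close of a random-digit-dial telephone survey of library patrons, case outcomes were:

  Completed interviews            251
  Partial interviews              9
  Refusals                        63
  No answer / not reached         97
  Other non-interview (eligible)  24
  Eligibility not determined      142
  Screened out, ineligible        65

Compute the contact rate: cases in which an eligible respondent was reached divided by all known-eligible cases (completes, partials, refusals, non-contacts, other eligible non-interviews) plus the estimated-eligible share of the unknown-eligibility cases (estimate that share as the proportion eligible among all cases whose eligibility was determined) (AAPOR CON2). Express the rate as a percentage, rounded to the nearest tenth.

61.1%

Numerator → 251 + 9 + 63 + 24 = 347
Determined eligible → 251 + 9 + 63 + 97 + 24 = 444
e = 444 / (444 + 65) = 444 / 509 = 0.8723
Estimated eligible among unknowns → 0.8723 × 142 = 123.87
Denom → 444 + 123.87 = 567.87
CON2 = 347 / 567.87 = 0.6111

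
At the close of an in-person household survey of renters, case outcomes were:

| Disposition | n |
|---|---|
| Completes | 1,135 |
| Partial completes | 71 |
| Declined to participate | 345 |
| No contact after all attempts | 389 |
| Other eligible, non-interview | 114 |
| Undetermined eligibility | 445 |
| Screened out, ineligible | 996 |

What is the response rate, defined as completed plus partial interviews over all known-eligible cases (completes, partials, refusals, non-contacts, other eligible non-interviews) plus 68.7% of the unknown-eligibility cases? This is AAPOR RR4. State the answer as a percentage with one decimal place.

Top = 1135 + 71 = 1206
Determined eligible = 1135 + 71 + 345 + 389 + 114 = 2054
Estimated eligible among unknowns = 0.6870 × 445 = 305.72
Base = 2054 + 305.72 = 2359.72
RR4 = 1206 / 2359.72 = 0.5111

51.1%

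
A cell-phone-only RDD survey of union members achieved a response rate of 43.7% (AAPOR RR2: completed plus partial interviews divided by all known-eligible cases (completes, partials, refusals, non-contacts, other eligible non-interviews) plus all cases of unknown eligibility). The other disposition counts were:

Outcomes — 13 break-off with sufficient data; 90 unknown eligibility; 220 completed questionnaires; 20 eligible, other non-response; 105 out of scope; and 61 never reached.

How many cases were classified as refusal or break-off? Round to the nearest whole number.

Top: 220 + 13 = 233
RR2 = 233 / D = 0.437
D = 233 / 0.437 = 533.2
Rest of base = 404
refusal or break-off = 533.2 − 404 ≈ 129

129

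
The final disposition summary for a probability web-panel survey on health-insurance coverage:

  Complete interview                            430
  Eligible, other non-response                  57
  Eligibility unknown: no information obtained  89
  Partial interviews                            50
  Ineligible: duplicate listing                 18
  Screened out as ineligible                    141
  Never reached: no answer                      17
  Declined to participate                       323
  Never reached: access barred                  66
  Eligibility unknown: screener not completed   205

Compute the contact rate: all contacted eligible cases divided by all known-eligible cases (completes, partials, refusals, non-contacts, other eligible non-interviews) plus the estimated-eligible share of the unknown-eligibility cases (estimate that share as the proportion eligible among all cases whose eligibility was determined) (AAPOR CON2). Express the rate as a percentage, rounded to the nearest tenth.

72.0%

Never reached = 17 + 66 = 83
Undetermined eligibility = 205 + 89 = 294
Screened out, ineligible = 141 + 18 = 159
Numerator = 430 + 50 + 323 + 57 = 860
Eligible (known) = 430 + 50 + 323 + 83 + 57 = 943
e = 943 / (943 + 159) = 943 / 1102 = 0.8557
e × U = 0.8557 × 294 = 251.58
Denom = 943 + 251.58 = 1194.58
CON2 = 860 / 1194.58 = 0.7199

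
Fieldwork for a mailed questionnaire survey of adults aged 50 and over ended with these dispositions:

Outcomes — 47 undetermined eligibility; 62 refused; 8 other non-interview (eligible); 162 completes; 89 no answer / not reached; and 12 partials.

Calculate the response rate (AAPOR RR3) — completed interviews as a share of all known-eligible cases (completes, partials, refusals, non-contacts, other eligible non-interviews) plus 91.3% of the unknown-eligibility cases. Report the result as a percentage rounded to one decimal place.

Numerator → 162
Eligible (known) → 162 + 12 + 62 + 89 + 8 = 333
Eligible share of unknowns → 0.9130 × 47 = 42.91
Denominator → 333 + 42.91 = 375.91
RR3 = 162 / 375.91 = 0.4310

43.1%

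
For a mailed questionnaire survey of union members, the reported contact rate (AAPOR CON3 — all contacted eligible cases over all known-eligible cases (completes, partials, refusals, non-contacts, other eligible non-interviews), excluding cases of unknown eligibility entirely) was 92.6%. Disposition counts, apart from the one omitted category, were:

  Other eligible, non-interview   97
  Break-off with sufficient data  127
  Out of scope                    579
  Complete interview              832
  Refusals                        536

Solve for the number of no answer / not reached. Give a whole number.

Num = 832 + 127 + 536 + 97 = 1592
CON3 = 1592 / D = 0.926
D = 1592 / 0.926 = 1719.2
Rest of base = 1592
no answer / not reached = 1719.2 − 1592 ≈ 127

127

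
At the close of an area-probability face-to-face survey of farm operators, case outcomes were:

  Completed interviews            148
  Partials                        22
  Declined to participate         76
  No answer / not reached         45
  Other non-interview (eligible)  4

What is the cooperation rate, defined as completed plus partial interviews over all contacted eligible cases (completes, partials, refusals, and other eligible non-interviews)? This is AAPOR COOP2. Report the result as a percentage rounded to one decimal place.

Numerator → 148 + 22 = 170
Denom → 148 + 22 + 76 + 4 = 250
COOP2 = 170 / 250 = 0.6800

68.0%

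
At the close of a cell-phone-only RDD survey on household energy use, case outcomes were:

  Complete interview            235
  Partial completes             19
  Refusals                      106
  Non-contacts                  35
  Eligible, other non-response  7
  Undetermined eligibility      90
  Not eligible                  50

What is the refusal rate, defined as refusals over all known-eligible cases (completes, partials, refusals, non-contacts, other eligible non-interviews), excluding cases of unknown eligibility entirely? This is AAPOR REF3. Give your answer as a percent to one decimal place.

Numerator: 106
Denom: 235 + 19 + 106 + 35 + 7 = 402
REF3 = 106 / 402 = 0.2637

26.4%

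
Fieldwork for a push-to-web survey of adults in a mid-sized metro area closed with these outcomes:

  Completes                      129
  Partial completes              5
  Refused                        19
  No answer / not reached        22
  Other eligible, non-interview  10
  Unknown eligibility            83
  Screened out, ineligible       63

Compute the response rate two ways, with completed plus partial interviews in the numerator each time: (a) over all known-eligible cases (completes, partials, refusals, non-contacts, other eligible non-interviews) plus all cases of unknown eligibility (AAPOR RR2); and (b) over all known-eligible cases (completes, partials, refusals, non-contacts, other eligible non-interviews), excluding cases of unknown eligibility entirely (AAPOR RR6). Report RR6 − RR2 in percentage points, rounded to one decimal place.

22.4

Num = 129 + 5 = 134
Base = 129 + 5 + 19 + 22 + 10 + 83 = 268
RR2 = 134 / 268 = 0.5000
Base = 129 + 5 + 19 + 22 + 10 = 185
RR6 = 134 / 185 = 0.7243
Difference = 72.43 − 50.00 = 22.43 percentage points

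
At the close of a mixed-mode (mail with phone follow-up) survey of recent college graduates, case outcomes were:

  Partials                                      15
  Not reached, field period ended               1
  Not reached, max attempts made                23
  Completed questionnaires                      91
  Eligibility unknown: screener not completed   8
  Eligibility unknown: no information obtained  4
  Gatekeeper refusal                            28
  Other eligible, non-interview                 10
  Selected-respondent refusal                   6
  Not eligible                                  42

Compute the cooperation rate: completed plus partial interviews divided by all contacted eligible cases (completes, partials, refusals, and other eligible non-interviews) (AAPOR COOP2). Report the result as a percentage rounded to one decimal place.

70.7%

Refusals = 28 + 6 = 34
Never reached = 1 + 23 = 24
Eligibility not determined = 8 + 4 = 12
Num = 91 + 15 = 106
Denom = 91 + 15 + 34 + 10 = 150
COOP2 = 106 / 150 = 0.7067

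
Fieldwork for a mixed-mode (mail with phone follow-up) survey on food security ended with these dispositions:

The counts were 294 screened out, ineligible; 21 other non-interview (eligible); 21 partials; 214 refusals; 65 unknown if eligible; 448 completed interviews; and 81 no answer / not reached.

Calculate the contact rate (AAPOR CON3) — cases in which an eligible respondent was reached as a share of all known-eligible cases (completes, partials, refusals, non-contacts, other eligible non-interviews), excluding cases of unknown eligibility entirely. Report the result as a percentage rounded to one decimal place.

Numerator: 448 + 21 + 214 + 21 = 704
Denom: 448 + 21 + 214 + 81 + 21 = 785
CON3 = 704 / 785 = 0.8968

89.7%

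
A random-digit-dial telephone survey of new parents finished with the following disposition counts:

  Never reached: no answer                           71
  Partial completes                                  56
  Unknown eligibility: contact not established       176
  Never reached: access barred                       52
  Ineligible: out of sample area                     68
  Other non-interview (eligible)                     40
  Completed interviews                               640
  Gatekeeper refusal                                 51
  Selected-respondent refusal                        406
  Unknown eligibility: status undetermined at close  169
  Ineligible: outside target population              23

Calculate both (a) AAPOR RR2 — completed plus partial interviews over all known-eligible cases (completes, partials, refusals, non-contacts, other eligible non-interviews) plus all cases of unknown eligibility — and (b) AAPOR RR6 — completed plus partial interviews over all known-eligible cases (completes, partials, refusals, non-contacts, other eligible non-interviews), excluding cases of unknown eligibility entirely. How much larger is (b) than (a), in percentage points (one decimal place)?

11.0

Refused = 51 + 406 = 457
No answer / not reached = 71 + 52 = 123
Undetermined eligibility = 176 + 169 = 345
Screened out, ineligible = 23 + 68 = 91
Top = 640 + 56 = 696
Base = 640 + 56 + 457 + 123 + 40 + 345 = 1661
RR2 = 696 / 1661 = 0.4190
Base = 640 + 56 + 457 + 123 + 40 = 1316
RR6 = 696 / 1316 = 0.5289
Difference = 52.89 − 41.90 = 10.99 percentage points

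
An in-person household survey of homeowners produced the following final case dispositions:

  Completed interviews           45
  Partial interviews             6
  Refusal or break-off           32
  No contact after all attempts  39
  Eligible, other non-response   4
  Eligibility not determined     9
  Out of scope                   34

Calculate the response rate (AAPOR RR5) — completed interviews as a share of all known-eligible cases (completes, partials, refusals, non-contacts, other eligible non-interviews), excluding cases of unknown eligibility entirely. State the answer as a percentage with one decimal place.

35.7%

Numerator: 45
Base: 45 + 6 + 32 + 39 + 4 = 126
RR5 = 45 / 126 = 0.3571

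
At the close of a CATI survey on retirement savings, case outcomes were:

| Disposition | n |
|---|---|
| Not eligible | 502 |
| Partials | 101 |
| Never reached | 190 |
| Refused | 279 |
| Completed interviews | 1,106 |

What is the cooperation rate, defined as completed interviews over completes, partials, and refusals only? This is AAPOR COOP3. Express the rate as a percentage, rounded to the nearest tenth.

Num → 1106
Denominator → 1106 + 101 + 279 = 1486
COOP3 = 1106 / 1486 = 0.7443

74.4%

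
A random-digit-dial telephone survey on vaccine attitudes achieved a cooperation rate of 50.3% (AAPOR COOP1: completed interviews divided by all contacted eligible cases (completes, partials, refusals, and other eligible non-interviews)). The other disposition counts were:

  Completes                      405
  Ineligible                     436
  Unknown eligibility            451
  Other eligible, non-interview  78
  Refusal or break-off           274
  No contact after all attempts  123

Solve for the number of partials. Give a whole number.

COOP1 = 405 / D = 0.503
D = 405 / 0.503 = 805.2
Remaining denominator categories sum to 757
partials = 805.2 − 757 ≈ 48

48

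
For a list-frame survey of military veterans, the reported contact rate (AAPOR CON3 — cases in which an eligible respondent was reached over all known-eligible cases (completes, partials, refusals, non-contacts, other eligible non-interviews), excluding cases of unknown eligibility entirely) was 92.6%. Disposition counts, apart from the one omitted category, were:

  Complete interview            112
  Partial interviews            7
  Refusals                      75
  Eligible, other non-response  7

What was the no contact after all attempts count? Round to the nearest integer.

16

Num → 112 + 7 + 75 + 7 = 201
CON3 = 201 / D = 0.926
D = 201 / 0.926 = 217.1
Rest of base = 201
no contact after all attempts = 217.1 − 201 ≈ 16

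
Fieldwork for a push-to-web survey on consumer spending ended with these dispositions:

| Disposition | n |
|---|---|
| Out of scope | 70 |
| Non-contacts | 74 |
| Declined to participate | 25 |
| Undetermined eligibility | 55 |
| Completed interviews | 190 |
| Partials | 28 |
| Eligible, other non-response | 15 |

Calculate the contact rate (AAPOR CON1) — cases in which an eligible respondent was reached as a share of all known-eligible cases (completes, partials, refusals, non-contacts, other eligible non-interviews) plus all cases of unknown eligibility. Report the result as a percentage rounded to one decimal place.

66.7%

Num → 190 + 28 + 25 + 15 = 258
Denominator → 190 + 28 + 25 + 74 + 15 + 55 = 387
CON1 = 258 / 387 = 0.6667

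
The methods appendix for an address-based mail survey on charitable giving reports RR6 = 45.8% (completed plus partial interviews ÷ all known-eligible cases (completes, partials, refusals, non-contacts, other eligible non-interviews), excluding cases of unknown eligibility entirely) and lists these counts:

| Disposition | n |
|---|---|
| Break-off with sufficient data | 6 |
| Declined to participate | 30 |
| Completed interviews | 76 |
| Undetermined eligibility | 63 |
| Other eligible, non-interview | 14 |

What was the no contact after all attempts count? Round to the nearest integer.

Num: 76 + 6 = 82
RR6 = 82 / D = 0.458
D = 82 / 0.458 = 179.0
Rest of base = 126
no contact after all attempts = 179.0 − 126 ≈ 53

53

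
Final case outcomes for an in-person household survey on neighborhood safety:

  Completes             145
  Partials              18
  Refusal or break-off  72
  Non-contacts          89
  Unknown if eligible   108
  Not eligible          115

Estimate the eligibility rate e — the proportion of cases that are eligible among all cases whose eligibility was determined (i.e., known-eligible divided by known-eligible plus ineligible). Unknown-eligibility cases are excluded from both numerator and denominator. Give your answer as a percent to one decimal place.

Eligible (known) → 145 + 18 + 72 + 89 = 324
e = 324 / (324 + 115) = 324 / 439 = 0.7380

73.8%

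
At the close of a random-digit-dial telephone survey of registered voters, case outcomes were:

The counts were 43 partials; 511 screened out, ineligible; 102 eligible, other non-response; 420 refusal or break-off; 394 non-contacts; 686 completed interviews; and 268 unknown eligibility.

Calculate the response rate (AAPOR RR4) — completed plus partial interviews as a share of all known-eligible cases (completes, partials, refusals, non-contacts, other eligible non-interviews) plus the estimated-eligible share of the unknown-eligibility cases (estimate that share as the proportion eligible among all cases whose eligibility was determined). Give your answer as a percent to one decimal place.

39.4%

Num = 686 + 43 = 729
Eligible (known) = 686 + 43 + 420 + 394 + 102 = 1645
e = 1645 / (1645 + 511) = 1645 / 2156 = 0.7630
Estimated eligible among unknowns = 0.7630 × 268 = 204.48
Base = 1645 + 204.48 = 1849.48
RR4 = 729 / 1849.48 = 0.3942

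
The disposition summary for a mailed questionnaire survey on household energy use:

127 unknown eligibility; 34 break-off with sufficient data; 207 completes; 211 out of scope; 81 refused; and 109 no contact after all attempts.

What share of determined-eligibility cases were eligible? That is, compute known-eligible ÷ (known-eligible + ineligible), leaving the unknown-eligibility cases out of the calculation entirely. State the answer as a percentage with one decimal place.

Eligible (known) → 207 + 34 + 81 + 109 = 431
e = 431 / (431 + 211) = 431 / 642 = 0.6713

67.1%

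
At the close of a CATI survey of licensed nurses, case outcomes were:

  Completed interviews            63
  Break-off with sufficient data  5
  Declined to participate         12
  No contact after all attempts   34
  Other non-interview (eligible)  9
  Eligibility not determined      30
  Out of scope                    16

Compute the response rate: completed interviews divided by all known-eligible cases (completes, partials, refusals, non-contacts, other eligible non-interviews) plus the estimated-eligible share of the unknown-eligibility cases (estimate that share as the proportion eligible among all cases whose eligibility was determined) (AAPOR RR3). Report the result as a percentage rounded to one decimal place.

42.1%

Num → 63
Determined eligible → 63 + 5 + 12 + 34 + 9 = 123
e = 123 / (123 + 16) = 123 / 139 = 0.8849
Estimated eligible among unknowns → 0.8849 × 30 = 26.55
Base → 123 + 26.55 = 149.55
RR3 = 63 / 149.55 = 0.4213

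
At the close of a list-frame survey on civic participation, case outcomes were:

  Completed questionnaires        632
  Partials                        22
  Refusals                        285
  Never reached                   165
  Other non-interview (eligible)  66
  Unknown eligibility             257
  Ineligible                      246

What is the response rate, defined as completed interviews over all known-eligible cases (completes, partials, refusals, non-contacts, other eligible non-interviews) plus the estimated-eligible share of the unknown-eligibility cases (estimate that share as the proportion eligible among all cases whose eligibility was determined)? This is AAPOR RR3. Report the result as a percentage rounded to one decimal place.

Top = 632
Eligible (known) = 632 + 22 + 285 + 165 + 66 = 1170
e = 1170 / (1170 + 246) = 1170 / 1416 = 0.8263
Eligible share of unknowns = 0.8263 × 257 = 212.36
Denom = 1170 + 212.36 = 1382.36
RR3 = 632 / 1382.36 = 0.4572

45.7%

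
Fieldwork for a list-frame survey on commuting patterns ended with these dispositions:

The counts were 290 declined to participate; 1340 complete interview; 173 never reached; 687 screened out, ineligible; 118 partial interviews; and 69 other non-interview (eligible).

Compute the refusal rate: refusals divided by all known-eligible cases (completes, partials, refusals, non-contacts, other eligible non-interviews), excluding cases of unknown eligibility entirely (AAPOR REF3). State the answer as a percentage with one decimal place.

Numerator: 290
Denom: 1340 + 118 + 290 + 173 + 69 = 1990
REF3 = 290 / 1990 = 0.1457

14.6%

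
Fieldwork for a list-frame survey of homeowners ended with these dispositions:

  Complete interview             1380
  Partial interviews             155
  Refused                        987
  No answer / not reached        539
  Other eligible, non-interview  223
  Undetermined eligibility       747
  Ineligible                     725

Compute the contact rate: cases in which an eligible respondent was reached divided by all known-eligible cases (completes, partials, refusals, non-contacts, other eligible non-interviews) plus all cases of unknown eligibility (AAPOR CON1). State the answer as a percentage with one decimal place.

Top: 1380 + 155 + 987 + 223 = 2745
Base: 1380 + 155 + 987 + 539 + 223 + 747 = 4031
CON1 = 2745 / 4031 = 0.6810

68.1%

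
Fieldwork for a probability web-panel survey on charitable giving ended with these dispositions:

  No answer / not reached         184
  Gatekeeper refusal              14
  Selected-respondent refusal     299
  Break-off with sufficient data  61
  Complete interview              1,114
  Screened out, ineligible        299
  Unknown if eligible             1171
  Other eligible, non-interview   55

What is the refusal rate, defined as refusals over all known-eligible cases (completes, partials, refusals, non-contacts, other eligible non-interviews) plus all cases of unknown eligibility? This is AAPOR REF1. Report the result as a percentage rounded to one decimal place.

10.8%

Refusals = 14 + 299 = 313
Top: 313
Denominator: 1114 + 61 + 313 + 184 + 55 + 1171 = 2898
REF1 = 313 / 2898 = 0.1080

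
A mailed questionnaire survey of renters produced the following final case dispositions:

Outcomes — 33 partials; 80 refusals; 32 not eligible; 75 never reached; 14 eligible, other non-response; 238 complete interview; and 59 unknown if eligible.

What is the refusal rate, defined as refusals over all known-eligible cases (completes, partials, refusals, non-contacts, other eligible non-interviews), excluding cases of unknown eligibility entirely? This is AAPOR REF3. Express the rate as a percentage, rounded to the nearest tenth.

18.2%

Top: 80
Base: 238 + 33 + 80 + 75 + 14 = 440
REF3 = 80 / 440 = 0.1818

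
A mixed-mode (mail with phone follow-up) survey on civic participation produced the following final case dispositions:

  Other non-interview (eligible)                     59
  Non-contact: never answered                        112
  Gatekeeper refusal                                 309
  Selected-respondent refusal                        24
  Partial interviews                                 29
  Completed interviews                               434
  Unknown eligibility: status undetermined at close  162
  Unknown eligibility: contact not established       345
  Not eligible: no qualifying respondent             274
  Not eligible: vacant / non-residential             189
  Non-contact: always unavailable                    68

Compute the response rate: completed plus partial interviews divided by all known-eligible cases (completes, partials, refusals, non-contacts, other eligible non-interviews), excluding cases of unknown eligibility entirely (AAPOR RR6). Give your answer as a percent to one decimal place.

44.7%

Refusals = 309 + 24 = 333
No contact after all attempts = 112 + 68 = 180
Undetermined eligibility = 345 + 162 = 507
Out of scope = 274 + 189 = 463
Top → 434 + 29 = 463
Denom → 434 + 29 + 333 + 180 + 59 = 1035
RR6 = 463 / 1035 = 0.4473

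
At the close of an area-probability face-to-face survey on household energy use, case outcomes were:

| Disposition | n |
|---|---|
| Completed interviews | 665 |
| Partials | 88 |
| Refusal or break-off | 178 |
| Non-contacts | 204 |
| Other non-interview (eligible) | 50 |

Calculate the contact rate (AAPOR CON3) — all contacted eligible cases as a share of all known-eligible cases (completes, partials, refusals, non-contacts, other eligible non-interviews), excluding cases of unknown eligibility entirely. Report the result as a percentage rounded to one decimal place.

Numerator: 665 + 88 + 178 + 50 = 981
Base: 665 + 88 + 178 + 204 + 50 = 1185
CON3 = 981 / 1185 = 0.8278

82.8%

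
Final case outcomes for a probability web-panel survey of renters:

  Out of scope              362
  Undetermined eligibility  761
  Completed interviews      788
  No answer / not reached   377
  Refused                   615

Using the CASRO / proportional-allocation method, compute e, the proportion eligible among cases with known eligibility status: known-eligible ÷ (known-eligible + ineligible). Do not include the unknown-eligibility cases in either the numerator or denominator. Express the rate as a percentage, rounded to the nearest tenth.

83.1%

Eligible (known) = 788 + 615 + 377 = 1780
e = 1780 / (1780 + 362) = 1780 / 2142 = 0.8310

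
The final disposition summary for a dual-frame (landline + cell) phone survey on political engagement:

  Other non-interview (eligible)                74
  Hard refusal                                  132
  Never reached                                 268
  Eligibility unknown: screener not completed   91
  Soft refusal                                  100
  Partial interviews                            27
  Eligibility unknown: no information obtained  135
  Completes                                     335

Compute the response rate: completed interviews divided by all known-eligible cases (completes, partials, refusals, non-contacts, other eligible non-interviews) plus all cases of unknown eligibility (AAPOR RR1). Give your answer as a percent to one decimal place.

Refused = 132 + 100 = 232
Unknown eligibility = 91 + 135 = 226
Numerator = 335
Denom = 335 + 27 + 232 + 268 + 74 + 226 = 1162
RR1 = 335 / 1162 = 0.2883

28.8%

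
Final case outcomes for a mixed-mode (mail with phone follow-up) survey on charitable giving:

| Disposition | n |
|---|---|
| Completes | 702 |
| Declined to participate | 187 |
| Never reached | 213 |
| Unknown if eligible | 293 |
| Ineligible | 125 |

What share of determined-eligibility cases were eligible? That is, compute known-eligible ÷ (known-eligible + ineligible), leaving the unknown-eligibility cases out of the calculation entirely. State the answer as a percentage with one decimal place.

89.8%

Known eligible → 702 + 187 + 213 = 1102
e = 1102 / (1102 + 125) = 1102 / 1227 = 0.8981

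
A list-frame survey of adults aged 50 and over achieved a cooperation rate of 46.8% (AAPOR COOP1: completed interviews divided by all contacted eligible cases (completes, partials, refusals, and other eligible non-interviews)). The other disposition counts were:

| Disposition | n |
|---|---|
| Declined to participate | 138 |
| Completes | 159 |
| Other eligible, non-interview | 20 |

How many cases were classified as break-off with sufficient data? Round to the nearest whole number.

COOP1 = 159 / D = 0.468
D = 159 / 0.468 = 339.7
Other denominator terms total 317
break-off with sufficient data = 339.7 − 317 ≈ 23

23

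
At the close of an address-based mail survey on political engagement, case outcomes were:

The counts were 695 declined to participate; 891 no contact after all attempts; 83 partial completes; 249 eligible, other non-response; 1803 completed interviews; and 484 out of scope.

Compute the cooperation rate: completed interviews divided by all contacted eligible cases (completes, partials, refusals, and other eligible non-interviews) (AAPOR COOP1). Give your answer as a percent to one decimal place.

Num = 1803
Base = 1803 + 83 + 695 + 249 = 2830
COOP1 = 1803 / 2830 = 0.6371

63.7%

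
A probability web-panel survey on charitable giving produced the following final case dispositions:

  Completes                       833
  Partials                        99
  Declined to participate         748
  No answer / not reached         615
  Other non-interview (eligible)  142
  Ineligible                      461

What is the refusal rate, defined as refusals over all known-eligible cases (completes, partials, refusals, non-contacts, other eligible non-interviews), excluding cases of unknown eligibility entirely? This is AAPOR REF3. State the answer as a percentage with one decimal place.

30.7%

Top = 748
Denominator = 833 + 99 + 748 + 615 + 142 = 2437
REF3 = 748 / 2437 = 0.3069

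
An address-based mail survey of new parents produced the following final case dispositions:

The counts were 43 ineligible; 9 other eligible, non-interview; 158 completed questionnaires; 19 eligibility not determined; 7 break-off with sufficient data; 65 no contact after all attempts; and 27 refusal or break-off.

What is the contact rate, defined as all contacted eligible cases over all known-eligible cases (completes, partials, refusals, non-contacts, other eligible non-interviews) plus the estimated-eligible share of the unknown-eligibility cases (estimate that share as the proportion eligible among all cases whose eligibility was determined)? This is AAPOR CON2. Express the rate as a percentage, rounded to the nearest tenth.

71.2%

Top: 158 + 7 + 27 + 9 = 201
Eligible (known): 158 + 7 + 27 + 65 + 9 = 266
e = 266 / (266 + 43) = 266 / 309 = 0.8608
Estimated eligible among unknowns: 0.8608 × 19 = 16.36
Denominator: 266 + 16.36 = 282.36
CON2 = 201 / 282.36 = 0.7119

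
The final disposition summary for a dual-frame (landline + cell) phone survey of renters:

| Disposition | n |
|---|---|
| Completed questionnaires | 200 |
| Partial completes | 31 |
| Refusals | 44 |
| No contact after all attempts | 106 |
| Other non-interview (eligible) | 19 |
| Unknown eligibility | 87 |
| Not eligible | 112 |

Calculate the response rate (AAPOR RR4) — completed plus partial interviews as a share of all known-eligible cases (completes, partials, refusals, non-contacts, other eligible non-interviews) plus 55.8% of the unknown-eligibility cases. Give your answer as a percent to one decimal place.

51.5%

Num → 200 + 31 = 231
Eligible (known) → 200 + 31 + 44 + 106 + 19 = 400
Eligible share of unknowns → 0.5580 × 87 = 48.55
Denom → 400 + 48.55 = 448.55
RR4 = 231 / 448.55 = 0.5150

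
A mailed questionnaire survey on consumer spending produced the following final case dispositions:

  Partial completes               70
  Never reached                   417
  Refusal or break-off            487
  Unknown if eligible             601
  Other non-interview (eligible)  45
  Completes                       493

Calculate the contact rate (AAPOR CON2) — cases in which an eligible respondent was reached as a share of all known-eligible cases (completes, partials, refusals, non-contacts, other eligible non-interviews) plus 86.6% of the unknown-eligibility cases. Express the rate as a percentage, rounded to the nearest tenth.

53.9%

Numerator: 493 + 70 + 487 + 45 = 1095
Eligible (known): 493 + 70 + 487 + 417 + 45 = 1512
e × U: 0.8660 × 601 = 520.47
Denominator: 1512 + 520.47 = 2032.47
CON2 = 1095 / 2032.47 = 0.5388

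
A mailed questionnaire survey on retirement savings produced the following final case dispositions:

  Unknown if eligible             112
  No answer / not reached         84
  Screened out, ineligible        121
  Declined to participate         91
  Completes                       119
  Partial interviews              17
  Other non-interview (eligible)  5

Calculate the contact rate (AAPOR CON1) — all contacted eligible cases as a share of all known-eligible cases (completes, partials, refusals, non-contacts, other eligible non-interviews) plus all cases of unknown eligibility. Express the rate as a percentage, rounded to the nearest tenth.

Top = 119 + 17 + 91 + 5 = 232
Denominator = 119 + 17 + 91 + 84 + 5 + 112 = 428
CON1 = 232 / 428 = 0.5421

54.2%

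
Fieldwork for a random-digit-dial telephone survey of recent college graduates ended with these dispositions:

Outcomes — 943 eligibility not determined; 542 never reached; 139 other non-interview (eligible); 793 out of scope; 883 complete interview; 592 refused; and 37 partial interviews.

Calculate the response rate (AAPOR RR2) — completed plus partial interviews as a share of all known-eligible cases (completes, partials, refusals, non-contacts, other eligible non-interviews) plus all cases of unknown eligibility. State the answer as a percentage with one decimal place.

29.3%

Top → 883 + 37 = 920
Denom → 883 + 37 + 592 + 542 + 139 + 943 = 3136
RR2 = 920 / 3136 = 0.2934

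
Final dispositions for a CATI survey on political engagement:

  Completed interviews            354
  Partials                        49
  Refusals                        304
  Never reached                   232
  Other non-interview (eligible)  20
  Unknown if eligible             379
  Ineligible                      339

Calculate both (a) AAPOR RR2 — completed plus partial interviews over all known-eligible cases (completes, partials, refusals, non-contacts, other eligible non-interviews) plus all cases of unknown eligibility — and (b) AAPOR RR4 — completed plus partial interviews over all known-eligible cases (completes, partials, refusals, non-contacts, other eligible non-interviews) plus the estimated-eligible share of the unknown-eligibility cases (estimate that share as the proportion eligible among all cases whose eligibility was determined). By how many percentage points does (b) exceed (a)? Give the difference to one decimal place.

2.4

Num: 354 + 49 = 403
Denom: 354 + 49 + 304 + 232 + 20 + 379 = 1338
RR2 = 403 / 1338 = 0.3012
Eligible (known): 354 + 49 + 304 + 232 + 20 = 959
e = 959 / (959 + 339) = 959 / 1298 = 0.7388
Eligible share of unknowns: 0.7388 × 379 = 280.01
Denom: 959 + 280.01 = 1239.01
RR4 = 403 / 1239.01 = 0.3253
Difference = 32.53 − 30.12 = 2.41 percentage points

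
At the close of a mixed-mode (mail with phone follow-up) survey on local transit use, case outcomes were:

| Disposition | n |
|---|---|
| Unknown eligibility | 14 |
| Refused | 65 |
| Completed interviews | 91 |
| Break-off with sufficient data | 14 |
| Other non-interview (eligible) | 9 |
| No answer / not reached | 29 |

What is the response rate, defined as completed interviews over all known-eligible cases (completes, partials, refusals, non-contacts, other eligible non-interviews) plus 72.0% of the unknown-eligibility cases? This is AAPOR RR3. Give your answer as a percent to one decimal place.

41.7%

Numerator: 91
Eligible (known): 91 + 14 + 65 + 29 + 9 = 208
Eligible share of unknowns: 0.7200 × 14 = 10.08
Denom: 208 + 10.08 = 218.08
RR3 = 91 / 218.08 = 0.4173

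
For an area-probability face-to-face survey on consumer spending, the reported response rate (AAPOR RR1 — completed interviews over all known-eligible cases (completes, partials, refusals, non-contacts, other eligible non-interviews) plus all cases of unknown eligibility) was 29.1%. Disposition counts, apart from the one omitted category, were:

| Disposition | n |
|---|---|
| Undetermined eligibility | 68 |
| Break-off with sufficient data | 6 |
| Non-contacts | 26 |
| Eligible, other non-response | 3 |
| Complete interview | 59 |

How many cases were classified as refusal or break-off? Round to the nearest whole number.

41

RR1 = 59 / D = 0.291
D = 59 / 0.291 = 202.7
Other denominator terms total 162
refusal or break-off = 202.7 − 162 ≈ 41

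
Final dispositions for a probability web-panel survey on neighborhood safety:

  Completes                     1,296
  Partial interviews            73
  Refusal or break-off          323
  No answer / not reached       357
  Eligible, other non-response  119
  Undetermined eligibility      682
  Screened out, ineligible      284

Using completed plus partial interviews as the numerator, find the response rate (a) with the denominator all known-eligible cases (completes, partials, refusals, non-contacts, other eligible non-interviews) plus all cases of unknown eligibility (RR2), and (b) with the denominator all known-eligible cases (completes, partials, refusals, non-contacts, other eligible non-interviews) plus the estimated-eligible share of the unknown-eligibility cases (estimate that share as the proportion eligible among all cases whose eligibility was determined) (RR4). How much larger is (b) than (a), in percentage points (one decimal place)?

Num: 1296 + 73 = 1369
Base: 1296 + 73 + 323 + 357 + 119 + 682 = 2850
RR2 = 1369 / 2850 = 0.4804
Determined eligible: 1296 + 73 + 323 + 357 + 119 = 2168
e = 2168 / (2168 + 284) = 2168 / 2452 = 0.8842
Eligible share of unknowns: 0.8842 × 682 = 603.02
Base: 2168 + 603.02 = 2771.02
RR4 = 1369 / 2771.02 = 0.4940
Difference = 49.40 − 48.04 = 1.36 percentage points

1.4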